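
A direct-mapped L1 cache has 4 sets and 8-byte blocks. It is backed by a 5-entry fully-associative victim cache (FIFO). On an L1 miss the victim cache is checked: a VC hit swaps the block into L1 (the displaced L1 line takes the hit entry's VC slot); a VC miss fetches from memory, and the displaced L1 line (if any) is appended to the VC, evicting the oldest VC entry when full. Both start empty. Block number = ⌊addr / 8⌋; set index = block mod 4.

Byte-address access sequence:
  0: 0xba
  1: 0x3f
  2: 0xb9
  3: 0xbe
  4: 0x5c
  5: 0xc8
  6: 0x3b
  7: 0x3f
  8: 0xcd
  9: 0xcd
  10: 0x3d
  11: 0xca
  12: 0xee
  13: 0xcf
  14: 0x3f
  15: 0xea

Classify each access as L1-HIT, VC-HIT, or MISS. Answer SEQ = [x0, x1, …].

  [0] addr=0xba blk=23 s=3: MISS | VC []
  [1] addr=0x3f blk=7 s=3: MISS | VC [23]
  [2] addr=0xb9 blk=23 s=3: VC-HIT | VC [7]
  [3] addr=0xbe blk=23 s=3: L1-HIT | VC [7]
  [4] addr=0x5c blk=11 s=3: MISS | VC [7, 23]
  [5] addr=0xc8 blk=25 s=1: MISS | VC [7, 23]
  [6] addr=0x3b blk=7 s=3: VC-HIT | VC [11, 23]
  [7] addr=0x3f blk=7 s=3: L1-HIT | VC [11, 23]
  [8] addr=0xcd blk=25 s=1: L1-HIT | VC [11, 23]
  [9] addr=0xcd blk=25 s=1: L1-HIT | VC [11, 23]
  [10] addr=0x3d blk=7 s=3: L1-HIT | VC [11, 23]
  [11] addr=0xca blk=25 s=1: L1-HIT | VC [11, 23]
  [12] addr=0xee blk=29 s=1: MISS | VC [11, 23, 25]
  [13] addr=0xcf blk=25 s=1: VC-HIT | VC [11, 23, 29]
  [14] addr=0x3f blk=7 s=3: L1-HIT | VC [11, 23, 29]
  [15] addr=0xea blk=29 s=1: VC-HIT | VC [11, 23, 25]

SEQ = [MISS, MISS, VC-HIT, L1-HIT, MISS, MISS, VC-HIT, L1-HIT, L1-HIT, L1-HIT, L1-HIT, L1-HIT, MISS, VC-HIT, L1-HIT, VC-HIT]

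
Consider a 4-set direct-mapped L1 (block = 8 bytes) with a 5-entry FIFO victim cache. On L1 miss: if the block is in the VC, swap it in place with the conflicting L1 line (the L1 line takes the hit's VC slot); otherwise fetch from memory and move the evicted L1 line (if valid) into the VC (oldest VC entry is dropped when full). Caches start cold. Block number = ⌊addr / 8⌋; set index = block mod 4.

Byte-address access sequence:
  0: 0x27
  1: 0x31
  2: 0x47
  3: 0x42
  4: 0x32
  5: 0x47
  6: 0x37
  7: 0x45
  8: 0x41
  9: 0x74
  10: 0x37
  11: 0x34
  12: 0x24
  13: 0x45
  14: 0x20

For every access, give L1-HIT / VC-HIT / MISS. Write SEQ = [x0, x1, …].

SEQ = [MISS, MISS, MISS, L1-HIT, L1-HIT, L1-HIT, L1-HIT, L1-HIT, L1-HIT, MISS, VC-HIT, L1-HIT, VC-HIT, VC-HIT, VC-HIT]

0: 0x27 (blk 4, set 0) → MISS  vc=[]
1: 0x31 (blk 6, set 2) → MISS  vc=[]
2: 0x47 (blk 8, set 0) → MISS  vc=[4]
3: 0x42 (blk 8, set 0) → L1-HIT  vc=[4]
4: 0x32 (blk 6, set 2) → L1-HIT  vc=[4]
5: 0x47 (blk 8, set 0) → L1-HIT  vc=[4]
6: 0x37 (blk 6, set 2) → L1-HIT  vc=[4]
7: 0x45 (blk 8, set 0) → L1-HIT  vc=[4]
8: 0x41 (blk 8, set 0) → L1-HIT  vc=[4]
9: 0x74 (blk 14, set 2) → MISS  vc=[4, 6]
10: 0x37 (blk 6, set 2) → VC-HIT  vc=[4, 14]
11: 0x34 (blk 6, set 2) → L1-HIT  vc=[4, 14]
12: 0x24 (blk 4, set 0) → VC-HIT  vc=[8, 14]
13: 0x45 (blk 8, set 0) → VC-HIT  vc=[4, 14]
14: 0x20 (blk 4, set 0) → VC-HIT  vc=[8, 14]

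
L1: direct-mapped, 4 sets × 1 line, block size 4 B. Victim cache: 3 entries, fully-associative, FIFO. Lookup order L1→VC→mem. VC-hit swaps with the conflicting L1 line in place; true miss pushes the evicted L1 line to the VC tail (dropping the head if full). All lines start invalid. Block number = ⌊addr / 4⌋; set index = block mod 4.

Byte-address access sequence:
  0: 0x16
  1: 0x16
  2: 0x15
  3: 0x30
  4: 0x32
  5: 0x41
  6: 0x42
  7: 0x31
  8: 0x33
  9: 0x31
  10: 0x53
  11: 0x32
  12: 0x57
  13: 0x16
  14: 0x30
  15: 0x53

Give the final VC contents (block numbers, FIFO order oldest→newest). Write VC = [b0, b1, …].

VC = [16, 12, 21]

0: 0x16 (blk 5, set 1) → MISS  vc=[]
1: 0x16 (blk 5, set 1) → L1-HIT  vc=[]
2: 0x15 (blk 5, set 1) → L1-HIT  vc=[]
3: 0x30 (blk 12, set 0) → MISS  vc=[]
4: 0x32 (blk 12, set 0) → L1-HIT  vc=[]
5: 0x41 (blk 16, set 0) → MISS  vc=[12]
6: 0x42 (blk 16, set 0) → L1-HIT  vc=[12]
7: 0x31 (blk 12, set 0) → VC-HIT  vc=[16]
8: 0x33 (blk 12, set 0) → L1-HIT  vc=[16]
9: 0x31 (blk 12, set 0) → L1-HIT  vc=[16]
10: 0x53 (blk 20, set 0) → MISS  vc=[16, 12]
11: 0x32 (blk 12, set 0) → VC-HIT  vc=[16, 20]
12: 0x57 (blk 21, set 1) → MISS  vc=[16, 20, 5]
13: 0x16 (blk 5, set 1) → VC-HIT  vc=[16, 20, 21]
14: 0x30 (blk 12, set 0) → L1-HIT  vc=[16, 20, 21]
15: 0x53 (blk 20, set 0) → VC-HIT  vc=[16, 12, 21]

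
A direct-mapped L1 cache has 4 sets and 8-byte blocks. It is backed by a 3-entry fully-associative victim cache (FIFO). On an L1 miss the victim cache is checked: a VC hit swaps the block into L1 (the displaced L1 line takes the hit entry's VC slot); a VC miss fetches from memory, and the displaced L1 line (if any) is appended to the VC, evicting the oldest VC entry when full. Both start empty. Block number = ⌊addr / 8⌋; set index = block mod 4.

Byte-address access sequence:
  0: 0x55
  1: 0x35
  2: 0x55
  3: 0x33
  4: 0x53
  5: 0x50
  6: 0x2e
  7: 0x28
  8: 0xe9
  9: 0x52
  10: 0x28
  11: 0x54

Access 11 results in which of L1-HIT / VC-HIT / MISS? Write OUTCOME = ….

OUTCOME = L1-HIT

  [0] addr=0x55 blk=10 s=2: MISS | VC []
  [1] addr=0x35 blk=6 s=2: MISS | VC [10]
  [2] addr=0x55 blk=10 s=2: VC-HIT | VC [6]
  [3] addr=0x33 blk=6 s=2: VC-HIT | VC [10]
  [4] addr=0x53 blk=10 s=2: VC-HIT | VC [6]
  [5] addr=0x50 blk=10 s=2: L1-HIT | VC [6]
  [6] addr=0x2e blk=5 s=1: MISS | VC [6]
  [7] addr=0x28 blk=5 s=1: L1-HIT | VC [6]
  [8] addr=0xe9 blk=29 s=1: MISS | VC [6, 5]
  [9] addr=0x52 blk=10 s=2: L1-HIT | VC [6, 5]
  [10] addr=0x28 blk=5 s=1: VC-HIT | VC [6, 29]
  [11] addr=0x54 blk=10 s=2: L1-HIT | VC [6, 29]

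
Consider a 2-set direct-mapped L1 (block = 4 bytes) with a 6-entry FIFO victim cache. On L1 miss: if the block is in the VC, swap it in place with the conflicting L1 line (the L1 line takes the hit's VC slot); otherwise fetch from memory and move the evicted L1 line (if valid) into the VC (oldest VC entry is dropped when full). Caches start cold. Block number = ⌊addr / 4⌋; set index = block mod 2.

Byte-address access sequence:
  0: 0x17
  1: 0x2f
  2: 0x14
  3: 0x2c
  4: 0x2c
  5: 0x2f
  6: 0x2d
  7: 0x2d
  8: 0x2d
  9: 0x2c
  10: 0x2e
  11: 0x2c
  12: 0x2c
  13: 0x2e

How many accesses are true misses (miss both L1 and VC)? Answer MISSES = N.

MISSES = 2

  [0] addr=0x17 blk=5 s=1: MISS | VC []
  [1] addr=0x2f blk=11 s=1: MISS | VC [5]
  [2] addr=0x14 blk=5 s=1: VC-HIT | VC [11]
  [3] addr=0x2c blk=11 s=1: VC-HIT | VC [5]
  [4] addr=0x2c blk=11 s=1: L1-HIT | VC [5]
  [5] addr=0x2f blk=11 s=1: L1-HIT | VC [5]
  [6] addr=0x2d blk=11 s=1: L1-HIT | VC [5]
  [7] addr=0x2d blk=11 s=1: L1-HIT | VC [5]
  [8] addr=0x2d blk=11 s=1: L1-HIT | VC [5]
  [9] addr=0x2c blk=11 s=1: L1-HIT | VC [5]
  [10] addr=0x2e blk=11 s=1: L1-HIT | VC [5]
  [11] addr=0x2c blk=11 s=1: L1-HIT | VC [5]
  [12] addr=0x2c blk=11 s=1: L1-HIT | VC [5]
  [13] addr=0x2e blk=11 s=1: L1-HIT | VC [5]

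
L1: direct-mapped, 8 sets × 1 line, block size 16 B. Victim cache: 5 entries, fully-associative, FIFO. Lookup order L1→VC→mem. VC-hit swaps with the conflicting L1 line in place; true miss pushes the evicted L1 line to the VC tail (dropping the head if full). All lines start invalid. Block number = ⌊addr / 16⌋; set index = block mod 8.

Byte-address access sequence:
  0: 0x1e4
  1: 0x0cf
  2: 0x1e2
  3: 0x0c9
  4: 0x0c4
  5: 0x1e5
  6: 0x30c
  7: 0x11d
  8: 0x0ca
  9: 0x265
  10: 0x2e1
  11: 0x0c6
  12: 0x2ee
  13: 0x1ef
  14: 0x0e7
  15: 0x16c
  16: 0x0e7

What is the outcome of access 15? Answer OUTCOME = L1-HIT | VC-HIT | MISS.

OUTCOME = MISS

  [0] addr=0x1e4 blk=30 s=6: MISS | VC []
  [1] addr=0xcf blk=12 s=4: MISS | VC []
  [2] addr=0x1e2 blk=30 s=6: L1-HIT | VC []
  [3] addr=0xc9 blk=12 s=4: L1-HIT | VC []
  [4] addr=0xc4 blk=12 s=4: L1-HIT | VC []
  [5] addr=0x1e5 blk=30 s=6: L1-HIT | VC []
  [6] addr=0x30c blk=48 s=0: MISS | VC []
  [7] addr=0x11d blk=17 s=1: MISS | VC []
  [8] addr=0xca blk=12 s=4: L1-HIT | VC []
  [9] addr=0x265 blk=38 s=6: MISS | VC [30]
  [10] addr=0x2e1 blk=46 s=6: MISS | VC [30, 38]
  [11] addr=0xc6 blk=12 s=4: L1-HIT | VC [30, 38]
  [12] addr=0x2ee blk=46 s=6: L1-HIT | VC [30, 38]
  [13] addr=0x1ef blk=30 s=6: VC-HIT | VC [46, 38]
  [14] addr=0xe7 blk=14 s=6: MISS | VC [46, 38, 30]
  [15] addr=0x16c blk=22 s=6: MISS | VC [46, 38, 30, 14]
  [16] addr=0xe7 blk=14 s=6: VC-HIT | VC [46, 38, 30, 22]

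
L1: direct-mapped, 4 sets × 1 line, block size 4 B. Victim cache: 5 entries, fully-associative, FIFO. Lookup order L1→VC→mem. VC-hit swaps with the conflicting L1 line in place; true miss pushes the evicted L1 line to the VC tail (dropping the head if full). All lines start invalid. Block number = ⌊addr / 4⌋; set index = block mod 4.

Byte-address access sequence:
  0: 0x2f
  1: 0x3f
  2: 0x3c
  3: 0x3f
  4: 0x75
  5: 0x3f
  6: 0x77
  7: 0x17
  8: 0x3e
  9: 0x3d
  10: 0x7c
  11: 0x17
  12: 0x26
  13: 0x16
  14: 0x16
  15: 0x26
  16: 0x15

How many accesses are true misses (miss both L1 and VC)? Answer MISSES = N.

  [0] addr=0x2f blk=11 s=3: MISS | VC []
  [1] addr=0x3f blk=15 s=3: MISS | VC [11]
  [2] addr=0x3c blk=15 s=3: L1-HIT | VC [11]
  [3] addr=0x3f blk=15 s=3: L1-HIT | VC [11]
  [4] addr=0x75 blk=29 s=1: MISS | VC [11]
  [5] addr=0x3f blk=15 s=3: L1-HIT | VC [11]
  [6] addr=0x77 blk=29 s=1: L1-HIT | VC [11]
  [7] addr=0x17 blk=5 s=1: MISS | VC [11, 29]
  [8] addr=0x3e blk=15 s=3: L1-HIT | VC [11, 29]
  [9] addr=0x3d blk=15 s=3: L1-HIT | VC [11, 29]
  [10] addr=0x7c blk=31 s=3: MISS | VC [11, 29, 15]
  [11] addr=0x17 blk=5 s=1: L1-HIT | VC [11, 29, 15]
  [12] addr=0x26 blk=9 s=1: MISS | VC [11, 29, 15, 5]
  [13] addr=0x16 blk=5 s=1: VC-HIT | VC [11, 29, 15, 9]
  [14] addr=0x16 blk=5 s=1: L1-HIT | VC [11, 29, 15, 9]
  [15] addr=0x26 blk=9 s=1: VC-HIT | VC [11, 29, 15, 5]
  [16] addr=0x15 blk=5 s=1: VC-HIT | VC [11, 29, 15, 9]

MISSES = 6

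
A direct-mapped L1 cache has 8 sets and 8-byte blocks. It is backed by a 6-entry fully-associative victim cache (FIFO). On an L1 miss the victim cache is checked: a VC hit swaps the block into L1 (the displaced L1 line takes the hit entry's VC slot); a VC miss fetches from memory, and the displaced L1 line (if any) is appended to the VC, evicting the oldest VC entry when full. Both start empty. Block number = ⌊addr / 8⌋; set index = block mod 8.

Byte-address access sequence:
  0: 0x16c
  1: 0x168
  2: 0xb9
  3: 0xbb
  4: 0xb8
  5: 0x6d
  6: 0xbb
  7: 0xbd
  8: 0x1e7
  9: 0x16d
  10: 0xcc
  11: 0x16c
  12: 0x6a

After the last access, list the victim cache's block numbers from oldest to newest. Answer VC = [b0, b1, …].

VC = [45]

0: 0x16c (blk 45, set 5) → MISS  vc=[]
1: 0x168 (blk 45, set 5) → L1-HIT  vc=[]
2: 0xb9 (blk 23, set 7) → MISS  vc=[]
3: 0xbb (blk 23, set 7) → L1-HIT  vc=[]
4: 0xb8 (blk 23, set 7) → L1-HIT  vc=[]
5: 0x6d (blk 13, set 5) → MISS  vc=[45]
6: 0xbb (blk 23, set 7) → L1-HIT  vc=[45]
7: 0xbd (blk 23, set 7) → L1-HIT  vc=[45]
8: 0x1e7 (blk 60, set 4) → MISS  vc=[45]
9: 0x16d (blk 45, set 5) → VC-HIT  vc=[13]
10: 0xcc (blk 25, set 1) → MISS  vc=[13]
11: 0x16c (blk 45, set 5) → L1-HIT  vc=[13]
12: 0x6a (blk 13, set 5) → VC-HIT  vc=[45]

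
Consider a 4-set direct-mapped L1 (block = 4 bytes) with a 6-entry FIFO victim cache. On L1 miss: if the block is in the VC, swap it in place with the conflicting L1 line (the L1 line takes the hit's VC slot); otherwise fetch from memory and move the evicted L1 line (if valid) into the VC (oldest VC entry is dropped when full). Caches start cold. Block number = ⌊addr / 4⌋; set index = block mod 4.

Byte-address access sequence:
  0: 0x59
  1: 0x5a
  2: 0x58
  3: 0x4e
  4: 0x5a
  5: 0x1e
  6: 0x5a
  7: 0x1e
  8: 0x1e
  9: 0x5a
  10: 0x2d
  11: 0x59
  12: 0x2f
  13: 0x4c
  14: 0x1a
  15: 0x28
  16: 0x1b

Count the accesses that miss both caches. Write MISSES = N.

#0 0x59→b22/s2 MISS; vc=[]
#1 0x5a→b22/s2 L1-HIT; vc=[]
#2 0x58→b22/s2 L1-HIT; vc=[]
#3 0x4e→b19/s3 MISS; vc=[]
#4 0x5a→b22/s2 L1-HIT; vc=[]
#5 0x1e→b7/s3 MISS; vc=[19]
#6 0x5a→b22/s2 L1-HIT; vc=[19]
#7 0x1e→b7/s3 L1-HIT; vc=[19]
#8 0x1e→b7/s3 L1-HIT; vc=[19]
#9 0x5a→b22/s2 L1-HIT; vc=[19]
#10 0x2d→b11/s3 MISS; vc=[19,7]
#11 0x59→b22/s2 L1-HIT; vc=[19,7]
#12 0x2f→b11/s3 L1-HIT; vc=[19,7]
#13 0x4c→b19/s3 VC-HIT; vc=[11,7]
#14 0x1a→b6/s2 MISS; vc=[11,7,22]
#15 0x28→b10/s2 MISS; vc=[11,7,22,6]
#16 0x1b→b6/s2 VC-HIT; vc=[11,7,22,10]

MISSES = 6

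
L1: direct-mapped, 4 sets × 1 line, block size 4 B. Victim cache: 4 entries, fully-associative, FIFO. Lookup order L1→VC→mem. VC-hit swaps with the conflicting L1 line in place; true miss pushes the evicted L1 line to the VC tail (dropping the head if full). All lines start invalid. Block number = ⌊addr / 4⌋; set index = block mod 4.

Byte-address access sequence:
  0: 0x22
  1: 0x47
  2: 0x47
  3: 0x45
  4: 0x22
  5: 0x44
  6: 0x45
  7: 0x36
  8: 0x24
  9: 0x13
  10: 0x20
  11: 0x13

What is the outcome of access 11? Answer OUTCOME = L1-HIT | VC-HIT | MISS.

OUTCOME = VC-HIT

  [0] addr=0x22 blk=8 s=0: MISS | VC []
  [1] addr=0x47 blk=17 s=1: MISS | VC []
  [2] addr=0x47 blk=17 s=1: L1-HIT | VC []
  [3] addr=0x45 blk=17 s=1: L1-HIT | VC []
  [4] addr=0x22 blk=8 s=0: L1-HIT | VC []
  [5] addr=0x44 blk=17 s=1: L1-HIT | VC []
  [6] addr=0x45 blk=17 s=1: L1-HIT | VC []
  [7] addr=0x36 blk=13 s=1: MISS | VC [17]
  [8] addr=0x24 blk=9 s=1: MISS | VC [17, 13]
  [9] addr=0x13 blk=4 s=0: MISS | VC [17, 13, 8]
  [10] addr=0x20 blk=8 s=0: VC-HIT | VC [17, 13, 4]
  [11] addr=0x13 blk=4 s=0: VC-HIT | VC [17, 13, 8]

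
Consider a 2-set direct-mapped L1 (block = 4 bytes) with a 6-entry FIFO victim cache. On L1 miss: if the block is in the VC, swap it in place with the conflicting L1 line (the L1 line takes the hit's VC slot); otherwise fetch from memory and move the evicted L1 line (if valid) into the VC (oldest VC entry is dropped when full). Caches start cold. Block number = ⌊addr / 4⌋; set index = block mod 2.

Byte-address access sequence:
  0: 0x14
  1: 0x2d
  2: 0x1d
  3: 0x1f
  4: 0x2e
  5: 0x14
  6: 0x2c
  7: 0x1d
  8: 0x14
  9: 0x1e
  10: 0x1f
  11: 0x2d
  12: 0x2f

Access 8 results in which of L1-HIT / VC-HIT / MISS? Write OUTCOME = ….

OUTCOME = VC-HIT

  [0] addr=0x14 blk=5 s=1: MISS | VC []
  [1] addr=0x2d blk=11 s=1: MISS | VC [5]
  [2] addr=0x1d blk=7 s=1: MISS | VC [5, 11]
  [3] addr=0x1f blk=7 s=1: L1-HIT | VC [5, 11]
  [4] addr=0x2e blk=11 s=1: VC-HIT | VC [5, 7]
  [5] addr=0x14 blk=5 s=1: VC-HIT | VC [11, 7]
  [6] addr=0x2c blk=11 s=1: VC-HIT | VC [5, 7]
  [7] addr=0x1d blk=7 s=1: VC-HIT | VC [5, 11]
  [8] addr=0x14 blk=5 s=1: VC-HIT | VC [7, 11]
  [9] addr=0x1e blk=7 s=1: VC-HIT | VC [5, 11]
  [10] addr=0x1f blk=7 s=1: L1-HIT | VC [5, 11]
  [11] addr=0x2d blk=11 s=1: VC-HIT | VC [5, 7]
  [12] addr=0x2f blk=11 s=1: L1-HIT | VC [5, 7]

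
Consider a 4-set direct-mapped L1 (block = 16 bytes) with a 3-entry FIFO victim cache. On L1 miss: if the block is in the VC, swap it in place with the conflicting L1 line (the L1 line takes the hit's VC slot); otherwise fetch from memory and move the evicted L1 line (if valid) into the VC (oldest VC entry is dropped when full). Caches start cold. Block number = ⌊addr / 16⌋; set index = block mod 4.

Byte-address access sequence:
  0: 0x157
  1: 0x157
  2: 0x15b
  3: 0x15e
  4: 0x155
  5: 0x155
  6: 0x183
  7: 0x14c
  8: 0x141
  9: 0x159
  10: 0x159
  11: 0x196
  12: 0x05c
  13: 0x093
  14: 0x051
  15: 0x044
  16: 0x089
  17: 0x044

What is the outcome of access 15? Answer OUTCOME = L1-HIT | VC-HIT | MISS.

OUTCOME = MISS

#0 0x157→b21/s1 MISS; vc=[]
#1 0x157→b21/s1 L1-HIT; vc=[]
#2 0x15b→b21/s1 L1-HIT; vc=[]
#3 0x15e→b21/s1 L1-HIT; vc=[]
#4 0x155→b21/s1 L1-HIT; vc=[]
#5 0x155→b21/s1 L1-HIT; vc=[]
#6 0x183→b24/s0 MISS; vc=[]
#7 0x14c→b20/s0 MISS; vc=[24]
#8 0x141→b20/s0 L1-HIT; vc=[24]
#9 0x159→b21/s1 L1-HIT; vc=[24]
#10 0x159→b21/s1 L1-HIT; vc=[24]
#11 0x196→b25/s1 MISS; vc=[24,21]
#12 0x5c→b5/s1 MISS; vc=[24,21,25]
#13 0x93→b9/s1 MISS; vc=[21,25,5]
#14 0x51→b5/s1 VC-HIT; vc=[21,25,9]
#15 0x44→b4/s0 MISS; vc=[25,9,20]
#16 0x89→b8/s0 MISS; vc=[9,20,4]
#17 0x44→b4/s0 VC-HIT; vc=[9,20,8]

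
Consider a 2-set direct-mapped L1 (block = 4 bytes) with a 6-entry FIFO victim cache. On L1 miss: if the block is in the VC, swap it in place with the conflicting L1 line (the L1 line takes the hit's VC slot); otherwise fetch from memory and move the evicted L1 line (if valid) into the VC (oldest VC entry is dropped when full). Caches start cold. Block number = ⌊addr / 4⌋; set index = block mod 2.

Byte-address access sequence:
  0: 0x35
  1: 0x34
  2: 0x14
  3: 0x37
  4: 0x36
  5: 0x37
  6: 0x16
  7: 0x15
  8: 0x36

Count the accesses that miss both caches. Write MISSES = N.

MISSES = 2

0: 0x35 (blk 13, set 1) → MISS  vc=[]
1: 0x34 (blk 13, set 1) → L1-HIT  vc=[]
2: 0x14 (blk 5, set 1) → MISS  vc=[13]
3: 0x37 (blk 13, set 1) → VC-HIT  vc=[5]
4: 0x36 (blk 13, set 1) → L1-HIT  vc=[5]
5: 0x37 (blk 13, set 1) → L1-HIT  vc=[5]
6: 0x16 (blk 5, set 1) → VC-HIT  vc=[13]
7: 0x15 (blk 5, set 1) → L1-HIT  vc=[13]
8: 0x36 (blk 13, set 1) → VC-HIT  vc=[5]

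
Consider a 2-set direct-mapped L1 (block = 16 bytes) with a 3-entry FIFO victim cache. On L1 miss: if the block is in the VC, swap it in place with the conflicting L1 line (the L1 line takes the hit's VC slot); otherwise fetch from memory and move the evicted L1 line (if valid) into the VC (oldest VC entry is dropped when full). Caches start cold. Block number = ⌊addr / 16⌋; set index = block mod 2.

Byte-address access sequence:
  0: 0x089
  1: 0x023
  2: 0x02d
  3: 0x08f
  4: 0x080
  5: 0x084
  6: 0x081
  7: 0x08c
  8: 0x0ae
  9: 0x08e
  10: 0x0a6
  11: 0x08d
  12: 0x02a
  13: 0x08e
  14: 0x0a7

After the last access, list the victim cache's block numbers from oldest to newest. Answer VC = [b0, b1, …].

  [0] addr=0x89 blk=8 s=0: MISS | VC []
  [1] addr=0x23 blk=2 s=0: MISS | VC [8]
  [2] addr=0x2d blk=2 s=0: L1-HIT | VC [8]
  [3] addr=0x8f blk=8 s=0: VC-HIT | VC [2]
  [4] addr=0x80 blk=8 s=0: L1-HIT | VC [2]
  [5] addr=0x84 blk=8 s=0: L1-HIT | VC [2]
  [6] addr=0x81 blk=8 s=0: L1-HIT | VC [2]
  [7] addr=0x8c blk=8 s=0: L1-HIT | VC [2]
  [8] addr=0xae blk=10 s=0: MISS | VC [2, 8]
  [9] addr=0x8e blk=8 s=0: VC-HIT | VC [2, 10]
  [10] addr=0xa6 blk=10 s=0: VC-HIT | VC [2, 8]
  [11] addr=0x8d blk=8 s=0: VC-HIT | VC [2, 10]
  [12] addr=0x2a blk=2 s=0: VC-HIT | VC [8, 10]
  [13] addr=0x8e blk=8 s=0: VC-HIT | VC [2, 10]
  [14] addr=0xa7 blk=10 s=0: VC-HIT | VC [2, 8]

VC = [2, 8]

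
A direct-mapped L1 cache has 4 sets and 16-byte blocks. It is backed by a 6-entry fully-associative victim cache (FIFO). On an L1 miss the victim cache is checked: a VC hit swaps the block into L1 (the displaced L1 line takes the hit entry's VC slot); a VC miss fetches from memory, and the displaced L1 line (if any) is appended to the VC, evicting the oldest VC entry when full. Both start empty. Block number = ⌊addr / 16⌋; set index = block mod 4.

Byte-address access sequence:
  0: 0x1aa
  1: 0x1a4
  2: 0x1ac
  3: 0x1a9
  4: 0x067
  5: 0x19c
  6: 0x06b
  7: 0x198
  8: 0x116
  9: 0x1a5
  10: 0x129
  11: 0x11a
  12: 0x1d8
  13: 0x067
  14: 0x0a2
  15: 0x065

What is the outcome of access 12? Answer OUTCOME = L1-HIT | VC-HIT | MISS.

OUTCOME = MISS

#0 0x1aa→b26/s2 MISS; vc=[]
#1 0x1a4→b26/s2 L1-HIT; vc=[]
#2 0x1ac→b26/s2 L1-HIT; vc=[]
#3 0x1a9→b26/s2 L1-HIT; vc=[]
#4 0x67→b6/s2 MISS; vc=[26]
#5 0x19c→b25/s1 MISS; vc=[26]
#6 0x6b→b6/s2 L1-HIT; vc=[26]
#7 0x198→b25/s1 L1-HIT; vc=[26]
#8 0x116→b17/s1 MISS; vc=[26,25]
#9 0x1a5→b26/s2 VC-HIT; vc=[6,25]
#10 0x129→b18/s2 MISS; vc=[6,25,26]
#11 0x11a→b17/s1 L1-HIT; vc=[6,25,26]
#12 0x1d8→b29/s1 MISS; vc=[6,25,26,17]
#13 0x67→b6/s2 VC-HIT; vc=[18,25,26,17]
#14 0xa2→b10/s2 MISS; vc=[18,25,26,17,6]
#15 0x65→b6/s2 VC-HIT; vc=[18,25,26,17,10]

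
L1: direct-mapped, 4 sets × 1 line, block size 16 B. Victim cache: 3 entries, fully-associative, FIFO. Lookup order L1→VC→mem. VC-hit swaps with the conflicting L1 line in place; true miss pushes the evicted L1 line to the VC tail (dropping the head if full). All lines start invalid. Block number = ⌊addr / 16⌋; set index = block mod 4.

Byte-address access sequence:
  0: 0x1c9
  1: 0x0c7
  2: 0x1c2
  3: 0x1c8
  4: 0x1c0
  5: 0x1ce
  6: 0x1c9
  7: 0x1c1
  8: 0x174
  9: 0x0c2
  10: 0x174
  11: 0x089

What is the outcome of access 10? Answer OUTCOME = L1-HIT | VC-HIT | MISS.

OUTCOME = L1-HIT

#0 0x1c9→b28/s0 MISS; vc=[]
#1 0xc7→b12/s0 MISS; vc=[28]
#2 0x1c2→b28/s0 VC-HIT; vc=[12]
#3 0x1c8→b28/s0 L1-HIT; vc=[12]
#4 0x1c0→b28/s0 L1-HIT; vc=[12]
#5 0x1ce→b28/s0 L1-HIT; vc=[12]
#6 0x1c9→b28/s0 L1-HIT; vc=[12]
#7 0x1c1→b28/s0 L1-HIT; vc=[12]
#8 0x174→b23/s3 MISS; vc=[12]
#9 0xc2→b12/s0 VC-HIT; vc=[28]
#10 0x174→b23/s3 L1-HIT; vc=[28]
#11 0x89→b8/s0 MISS; vc=[28,12]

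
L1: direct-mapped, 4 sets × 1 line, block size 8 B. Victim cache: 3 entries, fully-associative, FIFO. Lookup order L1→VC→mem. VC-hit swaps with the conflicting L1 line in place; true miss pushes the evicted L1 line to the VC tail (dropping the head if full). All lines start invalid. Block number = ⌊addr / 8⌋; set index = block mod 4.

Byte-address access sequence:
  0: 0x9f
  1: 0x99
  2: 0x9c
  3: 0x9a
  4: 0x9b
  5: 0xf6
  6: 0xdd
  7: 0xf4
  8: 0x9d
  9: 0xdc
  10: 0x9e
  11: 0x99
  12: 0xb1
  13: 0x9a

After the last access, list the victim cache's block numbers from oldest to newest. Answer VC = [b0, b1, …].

VC = [27, 30]

#0 0x9f→b19/s3 MISS; vc=[]
#1 0x99→b19/s3 L1-HIT; vc=[]
#2 0x9c→b19/s3 L1-HIT; vc=[]
#3 0x9a→b19/s3 L1-HIT; vc=[]
#4 0x9b→b19/s3 L1-HIT; vc=[]
#5 0xf6→b30/s2 MISS; vc=[]
#6 0xdd→b27/s3 MISS; vc=[19]
#7 0xf4→b30/s2 L1-HIT; vc=[19]
#8 0x9d→b19/s3 VC-HIT; vc=[27]
#9 0xdc→b27/s3 VC-HIT; vc=[19]
#10 0x9e→b19/s3 VC-HIT; vc=[27]
#11 0x99→b19/s3 L1-HIT; vc=[27]
#12 0xb1→b22/s2 MISS; vc=[27,30]
#13 0x9a→b19/s3 L1-HIT; vc=[27,30]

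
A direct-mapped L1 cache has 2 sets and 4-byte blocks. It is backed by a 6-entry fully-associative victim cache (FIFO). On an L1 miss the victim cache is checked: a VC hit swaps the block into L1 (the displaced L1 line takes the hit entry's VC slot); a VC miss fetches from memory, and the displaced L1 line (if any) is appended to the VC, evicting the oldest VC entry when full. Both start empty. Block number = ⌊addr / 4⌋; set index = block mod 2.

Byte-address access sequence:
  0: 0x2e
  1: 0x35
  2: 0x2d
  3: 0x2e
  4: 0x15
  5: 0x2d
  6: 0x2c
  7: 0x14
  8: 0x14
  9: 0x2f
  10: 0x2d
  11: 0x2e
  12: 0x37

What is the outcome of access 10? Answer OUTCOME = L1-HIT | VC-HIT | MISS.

  [0] addr=0x2e blk=11 s=1: MISS | VC []
  [1] addr=0x35 blk=13 s=1: MISS | VC [11]
  [2] addr=0x2d blk=11 s=1: VC-HIT | VC [13]
  [3] addr=0x2e blk=11 s=1: L1-HIT | VC [13]
  [4] addr=0x15 blk=5 s=1: MISS | VC [13, 11]
  [5] addr=0x2d blk=11 s=1: VC-HIT | VC [13, 5]
  [6] addr=0x2c blk=11 s=1: L1-HIT | VC [13, 5]
  [7] addr=0x14 blk=5 s=1: VC-HIT | VC [13, 11]
  [8] addr=0x14 blk=5 s=1: L1-HIT | VC [13, 11]
  [9] addr=0x2f blk=11 s=1: VC-HIT | VC [13, 5]
  [10] addr=0x2d blk=11 s=1: L1-HIT | VC [13, 5]
  [11] addr=0x2e blk=11 s=1: L1-HIT | VC [13, 5]
  [12] addr=0x37 blk=13 s=1: VC-HIT | VC [11, 5]

OUTCOME = L1-HIT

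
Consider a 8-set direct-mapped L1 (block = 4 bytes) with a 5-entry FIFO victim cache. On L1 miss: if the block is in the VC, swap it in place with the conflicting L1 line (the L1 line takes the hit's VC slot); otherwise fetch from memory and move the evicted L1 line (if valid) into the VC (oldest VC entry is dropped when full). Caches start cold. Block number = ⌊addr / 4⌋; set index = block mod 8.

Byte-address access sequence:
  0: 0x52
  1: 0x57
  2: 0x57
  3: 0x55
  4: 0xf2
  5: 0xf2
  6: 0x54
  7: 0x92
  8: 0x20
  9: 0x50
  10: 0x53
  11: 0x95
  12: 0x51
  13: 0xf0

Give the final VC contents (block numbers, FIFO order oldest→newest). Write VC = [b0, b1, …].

  [0] addr=0x52 blk=20 s=4: MISS | VC []
  [1] addr=0x57 blk=21 s=5: MISS | VC []
  [2] addr=0x57 blk=21 s=5: L1-HIT | VC []
  [3] addr=0x55 blk=21 s=5: L1-HIT | VC []
  [4] addr=0xf2 blk=60 s=4: MISS | VC [20]
  [5] addr=0xf2 blk=60 s=4: L1-HIT | VC [20]
  [6] addr=0x54 blk=21 s=5: L1-HIT | VC [20]
  [7] addr=0x92 blk=36 s=4: MISS | VC [20, 60]
  [8] addr=0x20 blk=8 s=0: MISS | VC [20, 60]
  [9] addr=0x50 blk=20 s=4: VC-HIT | VC [36, 60]
  [10] addr=0x53 blk=20 s=4: L1-HIT | VC [36, 60]
  [11] addr=0x95 blk=37 s=5: MISS | VC [36, 60, 21]
  [12] addr=0x51 blk=20 s=4: L1-HIT | VC [36, 60, 21]
  [13] addr=0xf0 blk=60 s=4: VC-HIT | VC [36, 20, 21]

VC = [36, 20, 21]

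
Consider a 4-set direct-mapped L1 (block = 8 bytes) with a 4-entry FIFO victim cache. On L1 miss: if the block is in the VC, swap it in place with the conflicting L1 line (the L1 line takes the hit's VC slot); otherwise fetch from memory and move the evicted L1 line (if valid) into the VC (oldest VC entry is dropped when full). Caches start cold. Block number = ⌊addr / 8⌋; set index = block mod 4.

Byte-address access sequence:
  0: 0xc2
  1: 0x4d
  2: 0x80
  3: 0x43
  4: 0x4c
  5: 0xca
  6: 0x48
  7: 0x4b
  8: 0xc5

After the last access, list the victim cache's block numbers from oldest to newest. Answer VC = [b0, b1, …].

VC = [8, 16, 25]

  [0] addr=0xc2 blk=24 s=0: MISS | VC []
  [1] addr=0x4d blk=9 s=1: MISS | VC []
  [2] addr=0x80 blk=16 s=0: MISS | VC [24]
  [3] addr=0x43 blk=8 s=0: MISS | VC [24, 16]
  [4] addr=0x4c blk=9 s=1: L1-HIT | VC [24, 16]
  [5] addr=0xca blk=25 s=1: MISS | VC [24, 16, 9]
  [6] addr=0x48 blk=9 s=1: VC-HIT | VC [24, 16, 25]
  [7] addr=0x4b blk=9 s=1: L1-HIT | VC [24, 16, 25]
  [8] addr=0xc5 blk=24 s=0: VC-HIT | VC [8, 16, 25]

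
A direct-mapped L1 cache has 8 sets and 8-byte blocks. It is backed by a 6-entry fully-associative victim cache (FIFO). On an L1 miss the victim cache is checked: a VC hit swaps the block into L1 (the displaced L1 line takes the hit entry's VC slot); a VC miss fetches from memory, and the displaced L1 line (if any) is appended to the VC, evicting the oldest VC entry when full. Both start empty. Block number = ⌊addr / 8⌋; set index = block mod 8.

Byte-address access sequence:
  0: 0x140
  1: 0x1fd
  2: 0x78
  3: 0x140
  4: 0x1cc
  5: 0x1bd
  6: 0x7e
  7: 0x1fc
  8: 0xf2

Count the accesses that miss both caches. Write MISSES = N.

  [0] addr=0x140 blk=40 s=0: MISS | VC []
  [1] addr=0x1fd blk=63 s=7: MISS | VC []
  [2] addr=0x78 blk=15 s=7: MISS | VC [63]
  [3] addr=0x140 blk=40 s=0: L1-HIT | VC [63]
  [4] addr=0x1cc blk=57 s=1: MISS | VC [63]
  [5] addr=0x1bd blk=55 s=7: MISS | VC [63, 15]
  [6] addr=0x7e blk=15 s=7: VC-HIT | VC [63, 55]
  [7] addr=0x1fc blk=63 s=7: VC-HIT | VC [15, 55]
  [8] addr=0xf2 blk=30 s=6: MISS | VC [15, 55]

MISSES = 6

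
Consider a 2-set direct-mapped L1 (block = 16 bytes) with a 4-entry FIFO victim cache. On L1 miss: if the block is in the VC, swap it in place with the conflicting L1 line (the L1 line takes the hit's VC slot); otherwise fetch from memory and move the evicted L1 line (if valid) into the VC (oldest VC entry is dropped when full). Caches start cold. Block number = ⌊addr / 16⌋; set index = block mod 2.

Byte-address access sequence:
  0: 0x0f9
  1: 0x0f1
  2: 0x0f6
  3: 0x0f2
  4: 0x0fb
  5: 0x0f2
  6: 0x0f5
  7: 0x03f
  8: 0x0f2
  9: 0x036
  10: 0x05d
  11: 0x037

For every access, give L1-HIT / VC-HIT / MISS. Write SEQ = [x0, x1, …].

#0 0xf9→b15/s1 MISS; vc=[]
#1 0xf1→b15/s1 L1-HIT; vc=[]
#2 0xf6→b15/s1 L1-HIT; vc=[]
#3 0xf2→b15/s1 L1-HIT; vc=[]
#4 0xfb→b15/s1 L1-HIT; vc=[]
#5 0xf2→b15/s1 L1-HIT; vc=[]
#6 0xf5→b15/s1 L1-HIT; vc=[]
#7 0x3f→b3/s1 MISS; vc=[15]
#8 0xf2→b15/s1 VC-HIT; vc=[3]
#9 0x36→b3/s1 VC-HIT; vc=[15]
#10 0x5d→b5/s1 MISS; vc=[15,3]
#11 0x37→b3/s1 VC-HIT; vc=[15,5]

SEQ = [MISS, L1-HIT, L1-HIT, L1-HIT, L1-HIT, L1-HIT, L1-HIT, MISS, VC-HIT, VC-HIT, MISS, VC-HIT]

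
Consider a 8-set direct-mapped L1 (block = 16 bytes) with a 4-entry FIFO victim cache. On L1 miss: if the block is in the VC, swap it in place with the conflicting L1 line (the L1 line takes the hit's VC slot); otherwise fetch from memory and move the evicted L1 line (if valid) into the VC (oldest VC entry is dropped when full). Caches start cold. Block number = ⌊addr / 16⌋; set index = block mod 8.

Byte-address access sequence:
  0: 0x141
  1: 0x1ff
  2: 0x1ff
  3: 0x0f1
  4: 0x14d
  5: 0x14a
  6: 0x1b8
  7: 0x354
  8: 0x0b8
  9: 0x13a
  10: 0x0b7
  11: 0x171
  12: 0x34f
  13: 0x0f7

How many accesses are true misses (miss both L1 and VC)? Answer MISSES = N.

MISSES = 9

0: 0x141 (blk 20, set 4) → MISS  vc=[]
1: 0x1ff (blk 31, set 7) → MISS  vc=[]
2: 0x1ff (blk 31, set 7) → L1-HIT  vc=[]
3: 0xf1 (blk 15, set 7) → MISS  vc=[31]
4: 0x14d (blk 20, set 4) → L1-HIT  vc=[31]
5: 0x14a (blk 20, set 4) → L1-HIT  vc=[31]
6: 0x1b8 (blk 27, set 3) → MISS  vc=[31]
7: 0x354 (blk 53, set 5) → MISS  vc=[31]
8: 0xb8 (blk 11, set 3) → MISS  vc=[31, 27]
9: 0x13a (blk 19, set 3) → MISS  vc=[31, 27, 11]
10: 0xb7 (blk 11, set 3) → VC-HIT  vc=[31, 27, 19]
11: 0x171 (blk 23, set 7) → MISS  vc=[31, 27, 19, 15]
12: 0x34f (blk 52, set 4) → MISS  vc=[27, 19, 15, 20]
13: 0xf7 (blk 15, set 7) → VC-HIT  vc=[27, 19, 23, 20]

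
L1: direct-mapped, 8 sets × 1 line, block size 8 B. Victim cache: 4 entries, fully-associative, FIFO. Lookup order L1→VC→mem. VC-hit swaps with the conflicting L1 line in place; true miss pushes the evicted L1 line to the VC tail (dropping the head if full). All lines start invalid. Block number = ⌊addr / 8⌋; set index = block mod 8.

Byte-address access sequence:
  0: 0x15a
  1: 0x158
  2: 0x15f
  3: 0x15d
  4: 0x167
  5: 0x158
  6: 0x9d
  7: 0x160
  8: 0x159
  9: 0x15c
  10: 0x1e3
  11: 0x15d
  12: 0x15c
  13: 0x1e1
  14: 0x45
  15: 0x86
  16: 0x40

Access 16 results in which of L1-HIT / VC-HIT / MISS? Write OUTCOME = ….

#0 0x15a→b43/s3 MISS; vc=[]
#1 0x158→b43/s3 L1-HIT; vc=[]
#2 0x15f→b43/s3 L1-HIT; vc=[]
#3 0x15d→b43/s3 L1-HIT; vc=[]
#4 0x167→b44/s4 MISS; vc=[]
#5 0x158→b43/s3 L1-HIT; vc=[]
#6 0x9d→b19/s3 MISS; vc=[43]
#7 0x160→b44/s4 L1-HIT; vc=[43]
#8 0x159→b43/s3 VC-HIT; vc=[19]
#9 0x15c→b43/s3 L1-HIT; vc=[19]
#10 0x1e3→b60/s4 MISS; vc=[19,44]
#11 0x15d→b43/s3 L1-HIT; vc=[19,44]
#12 0x15c→b43/s3 L1-HIT; vc=[19,44]
#13 0x1e1→b60/s4 L1-HIT; vc=[19,44]
#14 0x45→b8/s0 MISS; vc=[19,44]
#15 0x86→b16/s0 MISS; vc=[19,44,8]
#16 0x40→b8/s0 VC-HIT; vc=[19,44,16]

OUTCOME = VC-HIT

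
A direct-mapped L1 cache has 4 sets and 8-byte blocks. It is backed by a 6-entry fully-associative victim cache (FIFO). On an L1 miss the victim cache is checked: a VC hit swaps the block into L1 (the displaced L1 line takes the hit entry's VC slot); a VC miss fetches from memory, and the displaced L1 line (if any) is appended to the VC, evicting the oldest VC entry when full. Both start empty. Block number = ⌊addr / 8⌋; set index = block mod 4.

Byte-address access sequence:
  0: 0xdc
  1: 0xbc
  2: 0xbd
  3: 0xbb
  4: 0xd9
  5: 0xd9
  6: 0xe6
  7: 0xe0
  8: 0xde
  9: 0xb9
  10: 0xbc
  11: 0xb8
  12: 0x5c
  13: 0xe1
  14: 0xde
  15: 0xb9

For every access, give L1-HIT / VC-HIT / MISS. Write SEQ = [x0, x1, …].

0: 0xdc (blk 27, set 3) → MISS  vc=[]
1: 0xbc (blk 23, set 3) → MISS  vc=[27]
2: 0xbd (blk 23, set 3) → L1-HIT  vc=[27]
3: 0xbb (blk 23, set 3) → L1-HIT  vc=[27]
4: 0xd9 (blk 27, set 3) → VC-HIT  vc=[23]
5: 0xd9 (blk 27, set 3) → L1-HIT  vc=[23]
6: 0xe6 (blk 28, set 0) → MISS  vc=[23]
7: 0xe0 (blk 28, set 0) → L1-HIT  vc=[23]
8: 0xde (blk 27, set 3) → L1-HIT  vc=[23]
9: 0xb9 (blk 23, set 3) → VC-HIT  vc=[27]
10: 0xbc (blk 23, set 3) → L1-HIT  vc=[27]
11: 0xb8 (blk 23, set 3) → L1-HIT  vc=[27]
12: 0x5c (blk 11, set 3) → MISS  vc=[27, 23]
13: 0xe1 (blk 28, set 0) → L1-HIT  vc=[27, 23]
14: 0xde (blk 27, set 3) → VC-HIT  vc=[11, 23]
15: 0xb9 (blk 23, set 3) → VC-HIT  vc=[11, 27]

SEQ = [MISS, MISS, L1-HIT, L1-HIT, VC-HIT, L1-HIT, MISS, L1-HIT, L1-HIT, VC-HIT, L1-HIT, L1-HIT, MISS, L1-HIT, VC-HIT, VC-HIT]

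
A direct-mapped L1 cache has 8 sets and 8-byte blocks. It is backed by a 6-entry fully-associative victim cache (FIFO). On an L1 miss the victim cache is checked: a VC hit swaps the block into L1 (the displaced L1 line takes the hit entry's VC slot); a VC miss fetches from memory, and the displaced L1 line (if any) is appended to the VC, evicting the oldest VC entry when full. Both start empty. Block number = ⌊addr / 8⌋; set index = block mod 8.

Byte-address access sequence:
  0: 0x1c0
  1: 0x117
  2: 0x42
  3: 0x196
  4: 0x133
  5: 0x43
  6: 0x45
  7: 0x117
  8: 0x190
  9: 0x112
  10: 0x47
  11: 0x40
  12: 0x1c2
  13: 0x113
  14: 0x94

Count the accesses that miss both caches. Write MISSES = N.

MISSES = 6

  [0] addr=0x1c0 blk=56 s=0: MISS | VC []
  [1] addr=0x117 blk=34 s=2: MISS | VC []
  [2] addr=0x42 blk=8 s=0: MISS | VC [56]
  [3] addr=0x196 blk=50 s=2: MISS | VC [56, 34]
  [4] addr=0x133 blk=38 s=6: MISS | VC [56, 34]
  [5] addr=0x43 blk=8 s=0: L1-HIT | VC [56, 34]
  [6] addr=0x45 blk=8 s=0: L1-HIT | VC [56, 34]
  [7] addr=0x117 blk=34 s=2: VC-HIT | VC [56, 50]
  [8] addr=0x190 blk=50 s=2: VC-HIT | VC [56, 34]
  [9] addr=0x112 blk=34 s=2: VC-HIT | VC [56, 50]
  [10] addr=0x47 blk=8 s=0: L1-HIT | VC [56, 50]
  [11] addr=0x40 blk=8 s=0: L1-HIT | VC [56, 50]
  [12] addr=0x1c2 blk=56 s=0: VC-HIT | VC [8, 50]
  [13] addr=0x113 blk=34 s=2: L1-HIT | VC [8, 50]
  [14] addr=0x94 blk=18 s=2: MISS | VC [8, 50, 34]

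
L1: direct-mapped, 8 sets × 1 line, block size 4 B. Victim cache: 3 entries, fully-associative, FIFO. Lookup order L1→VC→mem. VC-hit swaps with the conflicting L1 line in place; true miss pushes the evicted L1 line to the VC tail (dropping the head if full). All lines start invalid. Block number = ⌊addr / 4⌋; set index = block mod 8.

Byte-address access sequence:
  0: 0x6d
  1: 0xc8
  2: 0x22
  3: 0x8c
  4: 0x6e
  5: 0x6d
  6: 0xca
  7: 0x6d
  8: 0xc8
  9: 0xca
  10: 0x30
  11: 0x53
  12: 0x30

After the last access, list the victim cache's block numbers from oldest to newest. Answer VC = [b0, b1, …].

VC = [35, 20]

  [0] addr=0x6d blk=27 s=3: MISS | VC []
  [1] addr=0xc8 blk=50 s=2: MISS | VC []
  [2] addr=0x22 blk=8 s=0: MISS | VC []
  [3] addr=0x8c blk=35 s=3: MISS | VC [27]
  [4] addr=0x6e blk=27 s=3: VC-HIT | VC [35]
  [5] addr=0x6d blk=27 s=3: L1-HIT | VC [35]
  [6] addr=0xca blk=50 s=2: L1-HIT | VC [35]
  [7] addr=0x6d blk=27 s=3: L1-HIT | VC [35]
  [8] addr=0xc8 blk=50 s=2: L1-HIT | VC [35]
  [9] addr=0xca blk=50 s=2: L1-HIT | VC [35]
  [10] addr=0x30 blk=12 s=4: MISS | VC [35]
  [11] addr=0x53 blk=20 s=4: MISS | VC [35, 12]
  [12] addr=0x30 blk=12 s=4: VC-HIT | VC [35, 20]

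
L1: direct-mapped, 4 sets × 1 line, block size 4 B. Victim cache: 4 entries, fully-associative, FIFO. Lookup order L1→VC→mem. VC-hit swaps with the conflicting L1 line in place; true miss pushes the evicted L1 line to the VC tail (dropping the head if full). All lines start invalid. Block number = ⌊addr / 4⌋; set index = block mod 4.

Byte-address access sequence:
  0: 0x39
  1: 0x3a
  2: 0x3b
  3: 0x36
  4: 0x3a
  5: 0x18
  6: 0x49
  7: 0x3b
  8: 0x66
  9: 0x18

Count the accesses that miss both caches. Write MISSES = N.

  [0] addr=0x39 blk=14 s=2: MISS | VC []
  [1] addr=0x3a blk=14 s=2: L1-HIT | VC []
  [2] addr=0x3b blk=14 s=2: L1-HIT | VC []
  [3] addr=0x36 blk=13 s=1: MISS | VC []
  [4] addr=0x3a blk=14 s=2: L1-HIT | VC []
  [5] addr=0x18 blk=6 s=2: MISS | VC [14]
  [6] addr=0x49 blk=18 s=2: MISS | VC [14, 6]
  [7] addr=0x3b blk=14 s=2: VC-HIT | VC [18, 6]
  [8] addr=0x66 blk=25 s=1: MISS | VC [18, 6, 13]
  [9] addr=0x18 blk=6 s=2: VC-HIT | VC [18, 14, 13]

MISSES = 5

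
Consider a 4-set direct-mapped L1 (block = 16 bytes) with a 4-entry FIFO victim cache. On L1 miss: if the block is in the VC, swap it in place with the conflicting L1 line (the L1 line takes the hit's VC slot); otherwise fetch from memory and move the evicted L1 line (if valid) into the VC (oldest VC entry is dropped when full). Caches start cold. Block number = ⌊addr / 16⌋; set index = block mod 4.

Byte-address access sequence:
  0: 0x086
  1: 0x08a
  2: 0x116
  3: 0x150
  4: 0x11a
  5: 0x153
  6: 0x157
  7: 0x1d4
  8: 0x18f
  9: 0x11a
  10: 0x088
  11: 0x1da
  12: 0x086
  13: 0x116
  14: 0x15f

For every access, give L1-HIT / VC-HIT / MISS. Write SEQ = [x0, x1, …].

  [0] addr=0x86 blk=8 s=0: MISS | VC []
  [1] addr=0x8a blk=8 s=0: L1-HIT | VC []
  [2] addr=0x116 blk=17 s=1: MISS | VC []
  [3] addr=0x150 blk=21 s=1: MISS | VC [17]
  [4] addr=0x11a blk=17 s=1: VC-HIT | VC [21]
  [5] addr=0x153 blk=21 s=1: VC-HIT | VC [17]
  [6] addr=0x157 blk=21 s=1: L1-HIT | VC [17]
  [7] addr=0x1d4 blk=29 s=1: MISS | VC [17, 21]
  [8] addr=0x18f blk=24 s=0: MISS | VC [17, 21, 8]
  [9] addr=0x11a blk=17 s=1: VC-HIT | VC [29, 21, 8]
  [10] addr=0x88 blk=8 s=0: VC-HIT | VC [29, 21, 24]
  [11] addr=0x1da blk=29 s=1: VC-HIT | VC [17, 21, 24]
  [12] addr=0x86 blk=8 s=0: L1-HIT | VC [17, 21, 24]
  [13] addr=0x116 blk=17 s=1: VC-HIT | VC [29, 21, 24]
  [14] addr=0x15f blk=21 s=1: VC-HIT | VC [29, 17, 24]

SEQ = [MISS, L1-HIT, MISS, MISS, VC-HIT, VC-HIT, L1-HIT, MISS, MISS, VC-HIT, VC-HIT, VC-HIT, L1-HIT, VC-HIT, VC-HIT]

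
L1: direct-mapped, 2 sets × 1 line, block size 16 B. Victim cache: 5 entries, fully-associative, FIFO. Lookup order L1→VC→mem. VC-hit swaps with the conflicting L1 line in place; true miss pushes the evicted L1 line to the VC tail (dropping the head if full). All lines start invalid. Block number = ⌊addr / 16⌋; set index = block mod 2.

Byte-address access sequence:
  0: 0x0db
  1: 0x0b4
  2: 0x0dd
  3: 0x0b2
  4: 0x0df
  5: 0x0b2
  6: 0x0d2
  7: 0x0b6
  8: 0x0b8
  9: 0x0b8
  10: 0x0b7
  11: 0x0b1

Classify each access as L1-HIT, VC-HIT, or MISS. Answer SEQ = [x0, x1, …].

  [0] addr=0xdb blk=13 s=1: MISS | VC []
  [1] addr=0xb4 blk=11 s=1: MISS | VC [13]
  [2] addr=0xdd blk=13 s=1: VC-HIT | VC [11]
  [3] addr=0xb2 blk=11 s=1: VC-HIT | VC [13]
  [4] addr=0xdf blk=13 s=1: VC-HIT | VC [11]
  [5] addr=0xb2 blk=11 s=1: VC-HIT | VC [13]
  [6] addr=0xd2 blk=13 s=1: VC-HIT | VC [11]
  [7] addr=0xb6 blk=11 s=1: VC-HIT | VC [13]
  [8] addr=0xb8 blk=11 s=1: L1-HIT | VC [13]
  [9] addr=0xb8 blk=11 s=1: L1-HIT | VC [13]
  [10] addr=0xb7 blk=11 s=1: L1-HIT | VC [13]
  [11] addr=0xb1 blk=11 s=1: L1-HIT | VC [13]

SEQ = [MISS, MISS, VC-HIT, VC-HIT, VC-HIT, VC-HIT, VC-HIT, VC-HIT, L1-HIT, L1-HIT, L1-HIT, L1-HIT]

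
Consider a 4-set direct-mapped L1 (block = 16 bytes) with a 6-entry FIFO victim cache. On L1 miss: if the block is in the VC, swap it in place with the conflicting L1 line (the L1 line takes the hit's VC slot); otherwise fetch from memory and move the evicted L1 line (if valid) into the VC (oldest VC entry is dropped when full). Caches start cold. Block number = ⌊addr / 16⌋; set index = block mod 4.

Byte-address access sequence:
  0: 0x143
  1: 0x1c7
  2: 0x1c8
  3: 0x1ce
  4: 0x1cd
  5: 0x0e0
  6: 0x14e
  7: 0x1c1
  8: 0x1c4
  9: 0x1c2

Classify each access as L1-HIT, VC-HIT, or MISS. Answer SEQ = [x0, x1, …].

#0 0x143→b20/s0 MISS; vc=[]
#1 0x1c7→b28/s0 MISS; vc=[20]
#2 0x1c8→b28/s0 L1-HIT; vc=[20]
#3 0x1ce→b28/s0 L1-HIT; vc=[20]
#4 0x1cd→b28/s0 L1-HIT; vc=[20]
#5 0xe0→b14/s2 MISS; vc=[20]
#6 0x14e→b20/s0 VC-HIT; vc=[28]
#7 0x1c1→b28/s0 VC-HIT; vc=[20]
#8 0x1c4→b28/s0 L1-HIT; vc=[20]
#9 0x1c2→b28/s0 L1-HIT; vc=[20]

SEQ = [MISS, MISS, L1-HIT, L1-HIT, L1-HIT, MISS, VC-HIT, VC-HIT, L1-HIT, L1-HIT]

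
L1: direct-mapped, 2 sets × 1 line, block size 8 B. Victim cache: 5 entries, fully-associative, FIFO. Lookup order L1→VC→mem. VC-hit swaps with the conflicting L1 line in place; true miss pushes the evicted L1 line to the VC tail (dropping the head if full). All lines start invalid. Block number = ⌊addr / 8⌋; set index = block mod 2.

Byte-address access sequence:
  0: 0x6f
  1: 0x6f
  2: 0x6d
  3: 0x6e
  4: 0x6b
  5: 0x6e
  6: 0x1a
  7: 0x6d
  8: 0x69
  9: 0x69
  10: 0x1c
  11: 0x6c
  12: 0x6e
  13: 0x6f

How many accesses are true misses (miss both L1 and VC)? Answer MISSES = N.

  [0] addr=0x6f blk=13 s=1: MISS | VC []
  [1] addr=0x6f blk=13 s=1: L1-HIT | VC []
  [2] addr=0x6d blk=13 s=1: L1-HIT | VC []
  [3] addr=0x6e blk=13 s=1: L1-HIT | VC []
  [4] addr=0x6b blk=13 s=1: L1-HIT | VC []
  [5] addr=0x6e blk=13 s=1: L1-HIT | VC []
  [6] addr=0x1a blk=3 s=1: MISS | VC [13]
  [7] addr=0x6d blk=13 s=1: VC-HIT | VC [3]
  [8] addr=0x69 blk=13 s=1: L1-HIT | VC [3]
  [9] addr=0x69 blk=13 s=1: L1-HIT | VC [3]
  [10] addr=0x1c blk=3 s=1: VC-HIT | VC [13]
  [11] addr=0x6c blk=13 s=1: VC-HIT | VC [3]
  [12] addr=0x6e blk=13 s=1: L1-HIT | VC [3]
  [13] addr=0x6f blk=13 s=1: L1-HIT | VC [3]

MISSES = 2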